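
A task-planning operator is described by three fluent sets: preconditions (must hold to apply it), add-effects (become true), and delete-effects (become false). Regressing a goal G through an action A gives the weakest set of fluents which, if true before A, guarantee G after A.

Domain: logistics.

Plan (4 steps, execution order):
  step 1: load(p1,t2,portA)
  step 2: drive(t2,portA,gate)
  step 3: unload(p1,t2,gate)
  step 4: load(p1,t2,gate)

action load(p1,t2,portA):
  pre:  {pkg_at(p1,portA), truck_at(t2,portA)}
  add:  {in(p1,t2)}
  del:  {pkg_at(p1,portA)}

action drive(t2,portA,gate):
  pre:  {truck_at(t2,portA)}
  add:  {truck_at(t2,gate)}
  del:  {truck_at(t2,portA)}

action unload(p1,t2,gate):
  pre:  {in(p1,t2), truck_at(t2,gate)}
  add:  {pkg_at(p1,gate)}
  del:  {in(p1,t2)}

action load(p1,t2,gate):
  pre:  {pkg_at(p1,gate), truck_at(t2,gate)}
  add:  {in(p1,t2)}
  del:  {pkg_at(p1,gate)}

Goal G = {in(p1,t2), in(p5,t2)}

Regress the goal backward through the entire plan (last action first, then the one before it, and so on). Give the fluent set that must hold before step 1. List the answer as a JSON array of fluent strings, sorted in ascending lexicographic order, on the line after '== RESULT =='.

Work backward from the goal:
  through step 4 (load(p1,t2,gate)): drop {in(p1,t2)}, keep {in(p5,t2)}, require {pkg_at(p1,gate), truck_at(t2,gate)}
    → {in(p5,t2), pkg_at(p1,gate), truck_at(t2,gate)}
  through step 3 (unload(p1,t2,gate)): drop {pkg_at(p1,gate)}, keep {in(p5,t2), truck_at(t2,gate)}, require {in(p1,t2), truck_at(t2,gate)}
    → {in(p1,t2), in(p5,t2), truck_at(t2,gate)}
  through step 2 (drive(t2,portA,gate)): drop {truck_at(t2,gate)}, keep {in(p1,t2), in(p5,t2)}, require {truck_at(t2,portA)}
    → {in(p1,t2), in(p5,t2), truck_at(t2,portA)}
  through step 1 (load(p1,t2,portA)): drop {in(p1,t2)}, keep {in(p5,t2), truck_at(t2,portA)}, require {pkg_at(p1,portA), truck_at(t2,portA)}
    → {in(p5,t2), pkg_at(p1,portA), truck_at(t2,portA)}

== RESULT ==
["in(p5,t2)", "pkg_at(p1,portA)", "truck_at(t2,portA)"]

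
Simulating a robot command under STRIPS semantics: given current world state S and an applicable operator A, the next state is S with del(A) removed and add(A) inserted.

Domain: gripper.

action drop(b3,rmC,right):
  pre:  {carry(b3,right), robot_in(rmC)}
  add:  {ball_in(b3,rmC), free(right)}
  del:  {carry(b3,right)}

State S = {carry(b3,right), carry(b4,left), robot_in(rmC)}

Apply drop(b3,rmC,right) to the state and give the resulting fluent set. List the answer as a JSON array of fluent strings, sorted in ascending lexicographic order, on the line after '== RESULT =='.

Progress:
  pre ⊆ S: {carry(b3,right), robot_in(rmC)} ⊆ S  — applicable
  S \ del = {carry(b4,left), robot_in(rmC)}
  ∪ add   = {ball_in(b3,rmC), carry(b4,left), free(right), robot_in(rmC)}

== RESULT ==
["ball_in(b3,rmC)", "carry(b4,left)", "free(right)", "robot_in(rmC)"]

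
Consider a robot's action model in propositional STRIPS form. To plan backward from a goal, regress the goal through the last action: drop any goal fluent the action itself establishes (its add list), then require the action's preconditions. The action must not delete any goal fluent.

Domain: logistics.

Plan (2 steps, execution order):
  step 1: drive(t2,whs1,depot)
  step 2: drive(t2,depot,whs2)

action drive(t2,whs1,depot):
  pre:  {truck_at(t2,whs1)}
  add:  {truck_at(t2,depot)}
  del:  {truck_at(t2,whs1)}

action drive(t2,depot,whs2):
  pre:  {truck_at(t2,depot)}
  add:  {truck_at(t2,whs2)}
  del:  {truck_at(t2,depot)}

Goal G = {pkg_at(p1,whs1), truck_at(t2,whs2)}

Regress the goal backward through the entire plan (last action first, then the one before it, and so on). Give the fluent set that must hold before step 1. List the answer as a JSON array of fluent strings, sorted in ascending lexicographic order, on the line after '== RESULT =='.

Regress step by step:
  through step 2 (drive(t2,depot,whs2)): drop {truck_at(t2,whs2)}, keep {pkg_at(p1,whs1)}, require {truck_at(t2,depot)}
    → {pkg_at(p1,whs1), truck_at(t2,depot)}
  through step 1 (drive(t2,whs1,depot)): drop {truck_at(t2,depot)}, keep {pkg_at(p1,whs1)}, require {truck_at(t2,whs1)}
    → {pkg_at(p1,whs1), truck_at(t2,whs1)}

== RESULT ==
["pkg_at(p1,whs1)", "truck_at(t2,whs1)"]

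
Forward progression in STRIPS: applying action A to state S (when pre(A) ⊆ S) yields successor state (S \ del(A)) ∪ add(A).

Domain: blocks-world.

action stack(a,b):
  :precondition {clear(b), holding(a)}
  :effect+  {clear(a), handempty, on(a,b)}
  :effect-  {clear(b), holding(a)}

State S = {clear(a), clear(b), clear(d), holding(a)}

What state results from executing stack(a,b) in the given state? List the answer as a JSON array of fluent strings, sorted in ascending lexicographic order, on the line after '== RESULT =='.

Progress:
  pre ⊆ S: {clear(b), holding(a)} ⊆ S  — applicable
  S \ del = {clear(a), clear(d)}
  ∪ add   = {clear(a), clear(d), handempty, on(a,b)}

== RESULT ==
["clear(a)", "clear(d)", "handempty", "on(a,b)"]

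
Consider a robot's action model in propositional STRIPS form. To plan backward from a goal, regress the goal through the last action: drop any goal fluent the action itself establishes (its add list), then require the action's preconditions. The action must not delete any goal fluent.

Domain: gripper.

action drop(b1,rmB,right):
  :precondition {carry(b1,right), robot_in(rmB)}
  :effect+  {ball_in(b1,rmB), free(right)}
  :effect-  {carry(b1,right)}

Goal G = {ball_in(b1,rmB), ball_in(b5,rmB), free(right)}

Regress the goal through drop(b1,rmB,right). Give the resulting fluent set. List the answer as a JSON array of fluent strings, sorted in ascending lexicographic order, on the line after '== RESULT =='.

Compute (G \ add) ∪ pre:
  G ∩ del = {}  (empty — regression defined)
  G \ add = {ball_in(b1,rmB), ball_in(b5,rmB), free(right)} \ {ball_in(b1,rmB), free(right)} = {ball_in(b5,rmB)}
  ∪ pre   = {ball_in(b5,rmB)} ∪ {carry(b1,right), robot_in(rmB)}
          = {ball_in(b5,rmB), carry(b1,right), robot_in(rmB)}

== RESULT ==
["ball_in(b5,rmB)", "carry(b1,right)", "robot_in(rmB)"]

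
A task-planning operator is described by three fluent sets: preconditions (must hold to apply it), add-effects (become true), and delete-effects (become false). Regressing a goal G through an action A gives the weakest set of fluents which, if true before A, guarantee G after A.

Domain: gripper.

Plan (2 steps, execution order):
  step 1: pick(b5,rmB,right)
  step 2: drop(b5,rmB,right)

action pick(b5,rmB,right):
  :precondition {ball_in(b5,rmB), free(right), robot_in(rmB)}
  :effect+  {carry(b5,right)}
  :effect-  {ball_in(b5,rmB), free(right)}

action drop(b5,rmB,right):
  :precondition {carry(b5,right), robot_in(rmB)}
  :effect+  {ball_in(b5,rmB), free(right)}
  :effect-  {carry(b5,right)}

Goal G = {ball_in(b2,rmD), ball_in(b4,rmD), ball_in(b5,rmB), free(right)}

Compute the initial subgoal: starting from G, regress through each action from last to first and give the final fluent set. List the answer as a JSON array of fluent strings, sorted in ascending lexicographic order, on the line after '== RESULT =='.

Work backward from the goal:
  through step 2 (drop(b5,rmB,right)): drop {ball_in(b5,rmB), free(right)}, keep {ball_in(b2,rmD), ball_in(b4,rmD)}, require {carry(b5,right), robot_in(rmB)}
    → {ball_in(b2,rmD), ball_in(b4,rmD), carry(b5,right), robot_in(rmB)}
  through step 1 (pick(b5,rmB,right)): drop {carry(b5,right)}, keep {ball_in(b2,rmD), ball_in(b4,rmD), robot_in(rmB)}, require {ball_in(b5,rmB), free(right), robot_in(rmB)}
    → {ball_in(b2,rmD), ball_in(b4,rmD), ball_in(b5,rmB), free(right), robot_in(rmB)}

== RESULT ==
["ball_in(b2,rmD)", "ball_in(b4,rmD)", "ball_in(b5,rmB)", "free(right)", "robot_in(rmB)"]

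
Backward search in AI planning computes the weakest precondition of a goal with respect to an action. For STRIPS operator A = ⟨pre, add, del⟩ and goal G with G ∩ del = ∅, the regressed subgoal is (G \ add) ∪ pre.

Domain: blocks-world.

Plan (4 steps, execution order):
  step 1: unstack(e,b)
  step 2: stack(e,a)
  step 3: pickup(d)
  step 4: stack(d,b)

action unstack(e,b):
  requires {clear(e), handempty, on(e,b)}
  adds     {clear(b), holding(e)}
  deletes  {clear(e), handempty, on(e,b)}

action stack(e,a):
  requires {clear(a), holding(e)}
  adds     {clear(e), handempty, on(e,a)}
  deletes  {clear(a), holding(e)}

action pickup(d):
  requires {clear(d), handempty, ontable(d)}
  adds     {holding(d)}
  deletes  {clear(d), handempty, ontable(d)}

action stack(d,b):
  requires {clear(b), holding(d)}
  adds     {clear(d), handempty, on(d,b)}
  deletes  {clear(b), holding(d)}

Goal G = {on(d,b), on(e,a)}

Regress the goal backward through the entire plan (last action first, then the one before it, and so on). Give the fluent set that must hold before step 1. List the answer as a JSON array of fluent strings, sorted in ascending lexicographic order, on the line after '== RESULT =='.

Regress step by step:
  through step 4 (stack(d,b)): drop {on(d,b)}, keep {on(e,a)}, require {clear(b), holding(d)}
    → {clear(b), holding(d), on(e,a)}
  through step 3 (pickup(d)): drop {holding(d)}, keep {clear(b), on(e,a)}, require {clear(d), handempty, ontable(d)}
    → {clear(b), clear(d), handempty, on(e,a), ontable(d)}
  through step 2 (stack(e,a)): drop {handempty, on(e,a)}, keep {clear(b), clear(d), ontable(d)}, require {clear(a), holding(e)}
    → {clear(a), clear(b), clear(d), holding(e), ontable(d)}
  through step 1 (unstack(e,b)): drop {clear(b), holding(e)}, keep {clear(a), clear(d), ontable(d)}, require {clear(e), handempty, on(e,b)}
    → {clear(a), clear(d), clear(e), handempty, on(e,b), ontable(d)}

== RESULT ==
["clear(a)", "clear(d)", "clear(e)", "handempty", "on(e,b)", "ontable(d)"]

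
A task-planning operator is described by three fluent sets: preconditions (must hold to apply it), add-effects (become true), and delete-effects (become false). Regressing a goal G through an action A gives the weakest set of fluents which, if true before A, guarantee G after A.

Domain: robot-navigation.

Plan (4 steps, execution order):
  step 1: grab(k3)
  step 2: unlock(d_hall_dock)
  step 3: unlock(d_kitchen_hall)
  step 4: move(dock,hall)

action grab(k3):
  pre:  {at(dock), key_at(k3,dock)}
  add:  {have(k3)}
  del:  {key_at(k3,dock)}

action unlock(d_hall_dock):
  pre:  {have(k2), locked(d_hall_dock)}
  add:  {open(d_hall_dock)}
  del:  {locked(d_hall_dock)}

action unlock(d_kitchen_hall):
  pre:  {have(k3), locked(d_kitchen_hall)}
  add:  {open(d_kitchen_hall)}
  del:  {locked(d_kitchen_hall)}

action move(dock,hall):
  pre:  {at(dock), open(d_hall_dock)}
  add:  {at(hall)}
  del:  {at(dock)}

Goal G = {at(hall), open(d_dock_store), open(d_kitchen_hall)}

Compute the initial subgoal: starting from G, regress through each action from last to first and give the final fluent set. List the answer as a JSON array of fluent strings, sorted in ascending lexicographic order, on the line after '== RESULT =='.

Regress step by step:
  through step 4 (move(dock,hall)): drop {at(hall)}, keep {open(d_dock_store), open(d_kitchen_hall)}, require {at(dock), open(d_hall_dock)}
    → {at(dock), open(d_dock_store), open(d_hall_dock), open(d_kitchen_hall)}
  through step 3 (unlock(d_kitchen_hall)): drop {open(d_kitchen_hall)}, keep {at(dock), open(d_dock_store), open(d_hall_dock)}, require {have(k3), locked(d_kitchen_hall)}
    → {at(dock), have(k3), locked(d_kitchen_hall), open(d_dock_store), open(d_hall_dock)}
  through step 2 (unlock(d_hall_dock)): drop {open(d_hall_dock)}, keep {at(dock), have(k3), locked(d_kitchen_hall), open(d_dock_store)}, require {have(k2), locked(d_hall_dock)}
    → {at(dock), have(k2), have(k3), locked(d_hall_dock), locked(d_kitchen_hall), open(d_dock_store)}
  through step 1 (grab(k3)): drop {have(k3)}, keep {at(dock), have(k2), locked(d_hall_dock), locked(d_kitchen_hall), open(d_dock_store)}, require {at(dock), key_at(k3,dock)}
    → {at(dock), have(k2), key_at(k3,dock), locked(d_hall_dock), locked(d_kitchen_hall), open(d_dock_store)}

== RESULT ==
["at(dock)", "have(k2)", "key_at(k3,dock)", "locked(d_hall_dock)", "locked(d_kitchen_hall)", "open(d_dock_store)"]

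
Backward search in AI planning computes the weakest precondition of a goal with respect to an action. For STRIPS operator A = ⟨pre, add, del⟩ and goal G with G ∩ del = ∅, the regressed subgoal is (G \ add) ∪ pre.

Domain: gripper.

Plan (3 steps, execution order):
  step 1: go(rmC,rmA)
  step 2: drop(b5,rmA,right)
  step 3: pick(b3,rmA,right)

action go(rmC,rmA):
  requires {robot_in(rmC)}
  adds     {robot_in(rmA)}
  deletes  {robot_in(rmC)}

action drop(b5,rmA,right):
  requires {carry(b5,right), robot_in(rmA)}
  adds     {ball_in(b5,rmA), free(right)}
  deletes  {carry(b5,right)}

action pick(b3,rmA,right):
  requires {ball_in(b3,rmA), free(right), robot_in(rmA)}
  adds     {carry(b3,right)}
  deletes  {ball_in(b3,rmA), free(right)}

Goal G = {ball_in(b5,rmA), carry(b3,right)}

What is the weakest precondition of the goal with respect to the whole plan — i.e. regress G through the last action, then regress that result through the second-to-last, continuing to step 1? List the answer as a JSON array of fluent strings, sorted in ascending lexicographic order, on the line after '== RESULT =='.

Regress step by step:
  through step 3 (pick(b3,rmA,right)): drop {carry(b3,right)}, keep {ball_in(b5,rmA)}, require {ball_in(b3,rmA), free(right), robot_in(rmA)}
    → {ball_in(b3,rmA), ball_in(b5,rmA), free(right), robot_in(rmA)}
  through step 2 (drop(b5,rmA,right)): drop {ball_in(b5,rmA), free(right)}, keep {ball_in(b3,rmA), robot_in(rmA)}, require {carry(b5,right), robot_in(rmA)}
    → {ball_in(b3,rmA), carry(b5,right), robot_in(rmA)}
  through step 1 (go(rmC,rmA)): drop {robot_in(rmA)}, keep {ball_in(b3,rmA), carry(b5,right)}, require {robot_in(rmC)}
    → {ball_in(b3,rmA), carry(b5,right), robot_in(rmC)}

== RESULT ==
["ball_in(b3,rmA)", "carry(b5,right)", "robot_in(rmC)"]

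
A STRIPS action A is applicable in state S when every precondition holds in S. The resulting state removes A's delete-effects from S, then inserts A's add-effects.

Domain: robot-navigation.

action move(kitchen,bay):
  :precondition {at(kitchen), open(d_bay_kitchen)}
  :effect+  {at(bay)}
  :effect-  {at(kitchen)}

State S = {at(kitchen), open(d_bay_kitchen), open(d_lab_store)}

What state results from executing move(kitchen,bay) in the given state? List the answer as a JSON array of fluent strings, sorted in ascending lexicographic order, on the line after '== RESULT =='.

Progress:
  pre ⊆ S: {at(kitchen), open(d_bay_kitchen)} ⊆ S  — applicable
  S \ del = {open(d_bay_kitchen), open(d_lab_store)}
  ∪ add   = {at(bay), open(d_bay_kitchen), open(d_lab_store)}

== RESULT ==
["at(bay)", "open(d_bay_kitchen)", "open(d_lab_store)"]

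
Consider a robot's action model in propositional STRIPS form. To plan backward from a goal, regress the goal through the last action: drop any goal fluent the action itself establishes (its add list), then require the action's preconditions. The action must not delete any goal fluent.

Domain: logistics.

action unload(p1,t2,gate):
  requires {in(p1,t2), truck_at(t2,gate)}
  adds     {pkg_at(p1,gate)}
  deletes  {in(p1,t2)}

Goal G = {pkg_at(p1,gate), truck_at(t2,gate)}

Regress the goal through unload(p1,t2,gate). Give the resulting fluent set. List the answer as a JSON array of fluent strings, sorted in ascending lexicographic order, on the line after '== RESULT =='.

Regress:
  G ∩ del = {}  (empty — regression defined)
  G \ add = {pkg_at(p1,gate), truck_at(t2,gate)} \ {pkg_at(p1,gate)} = {truck_at(t2,gate)}
  ∪ pre   = {truck_at(t2,gate)} ∪ {in(p1,t2), truck_at(t2,gate)}
          = {in(p1,t2), truck_at(t2,gate)}

== RESULT ==
["in(p1,t2)", "truck_at(t2,gate)"]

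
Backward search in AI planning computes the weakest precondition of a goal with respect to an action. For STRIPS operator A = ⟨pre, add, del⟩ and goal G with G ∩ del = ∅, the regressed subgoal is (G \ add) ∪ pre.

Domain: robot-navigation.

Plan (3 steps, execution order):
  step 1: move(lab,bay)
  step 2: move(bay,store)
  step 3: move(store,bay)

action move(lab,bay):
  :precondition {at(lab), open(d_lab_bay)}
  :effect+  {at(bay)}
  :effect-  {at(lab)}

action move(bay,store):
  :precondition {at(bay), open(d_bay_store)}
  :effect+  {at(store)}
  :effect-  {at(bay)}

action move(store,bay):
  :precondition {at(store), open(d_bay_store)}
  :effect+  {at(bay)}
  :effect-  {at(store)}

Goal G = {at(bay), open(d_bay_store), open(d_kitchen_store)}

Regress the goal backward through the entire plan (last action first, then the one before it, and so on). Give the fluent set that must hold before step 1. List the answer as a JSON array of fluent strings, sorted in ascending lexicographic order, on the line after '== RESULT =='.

Regress step by step:
  through step 3 (move(store,bay)): drop {at(bay)}, keep {open(d_bay_store), open(d_kitchen_store)}, require {at(store), open(d_bay_store)}
    → {at(store), open(d_bay_store), open(d_kitchen_store)}
  through step 2 (move(bay,store)): drop {at(store)}, keep {open(d_bay_store), open(d_kitchen_store)}, require {at(bay), open(d_bay_store)}
    → {at(bay), open(d_bay_store), open(d_kitchen_store)}
  through step 1 (move(lab,bay)): drop {at(bay)}, keep {open(d_bay_store), open(d_kitchen_store)}, require {at(lab), open(d_lab_bay)}
    → {at(lab), open(d_bay_store), open(d_kitchen_store), open(d_lab_bay)}

== RESULT ==
["at(lab)", "open(d_bay_store)", "open(d_kitchen_store)", "open(d_lab_bay)"]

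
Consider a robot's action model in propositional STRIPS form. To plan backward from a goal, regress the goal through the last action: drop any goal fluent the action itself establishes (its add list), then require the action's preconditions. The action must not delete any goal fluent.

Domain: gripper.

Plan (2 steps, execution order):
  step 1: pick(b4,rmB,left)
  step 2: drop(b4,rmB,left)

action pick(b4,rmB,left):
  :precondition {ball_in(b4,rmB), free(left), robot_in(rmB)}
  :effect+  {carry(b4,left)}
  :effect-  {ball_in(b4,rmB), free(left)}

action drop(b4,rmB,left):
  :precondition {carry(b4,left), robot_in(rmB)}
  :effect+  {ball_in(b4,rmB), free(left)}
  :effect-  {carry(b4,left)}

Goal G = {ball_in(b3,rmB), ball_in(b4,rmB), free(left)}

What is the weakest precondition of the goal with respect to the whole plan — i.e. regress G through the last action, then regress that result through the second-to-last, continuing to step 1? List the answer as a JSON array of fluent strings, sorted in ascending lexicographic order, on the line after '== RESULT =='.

Regress step by step:
  through step 2 (drop(b4,rmB,left)): drop {ball_in(b4,rmB), free(left)}, keep {ball_in(b3,rmB)}, require {carry(b4,left), robot_in(rmB)}
    → {ball_in(b3,rmB), carry(b4,left), robot_in(rmB)}
  through step 1 (pick(b4,rmB,left)): drop {carry(b4,left)}, keep {ball_in(b3,rmB), robot_in(rmB)}, require {ball_in(b4,rmB), free(left), robot_in(rmB)}
    → {ball_in(b3,rmB), ball_in(b4,rmB), free(left), robot_in(rmB)}

== RESULT ==
["ball_in(b3,rmB)", "ball_in(b4,rmB)", "free(left)", "robot_in(rmB)"]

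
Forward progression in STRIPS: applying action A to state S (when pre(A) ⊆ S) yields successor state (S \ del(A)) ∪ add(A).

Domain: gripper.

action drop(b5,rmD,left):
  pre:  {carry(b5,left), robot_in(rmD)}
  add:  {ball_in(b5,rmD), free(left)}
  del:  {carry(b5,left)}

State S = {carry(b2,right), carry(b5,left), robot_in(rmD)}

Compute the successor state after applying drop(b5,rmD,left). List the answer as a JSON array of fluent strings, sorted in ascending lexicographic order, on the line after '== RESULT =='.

Compute (S \ del) ∪ add:
  pre ⊆ S: {carry(b5,left), robot_in(rmD)} ⊆ S  — applicable
  S \ del = {carry(b2,right), robot_in(rmD)}
  ∪ add   = {ball_in(b5,rmD), carry(b2,right), free(left), robot_in(rmD)}

== RESULT ==
["ball_in(b5,rmD)", "carry(b2,right)", "free(left)", "robot_in(rmD)"]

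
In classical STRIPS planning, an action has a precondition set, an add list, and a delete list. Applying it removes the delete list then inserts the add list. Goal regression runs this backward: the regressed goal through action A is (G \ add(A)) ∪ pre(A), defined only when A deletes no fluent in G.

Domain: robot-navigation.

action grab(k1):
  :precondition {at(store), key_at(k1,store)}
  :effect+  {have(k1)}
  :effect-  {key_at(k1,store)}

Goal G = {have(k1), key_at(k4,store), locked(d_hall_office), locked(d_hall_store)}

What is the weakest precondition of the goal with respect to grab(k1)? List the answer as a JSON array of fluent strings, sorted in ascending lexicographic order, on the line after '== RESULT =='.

Regress:
  G ∩ del = {}  (empty — regression defined)
  G \ add = {have(k1), key_at(k4,store), locked(d_hall_office), locked(d_hall_store)} \ {have(k1)} = {key_at(k4,store), locked(d_hall_office), locked(d_hall_store)}
  ∪ pre   = {key_at(k4,store), locked(d_hall_office), locked(d_hall_store)} ∪ {at(store), key_at(k1,store)}
          = {at(store), key_at(k1,store), key_at(k4,store), locked(d_hall_office), locked(d_hall_store)}

== RESULT ==
["at(store)", "key_at(k1,store)", "key_at(k4,store)", "locked(d_hall_office)", "locked(d_hall_store)"]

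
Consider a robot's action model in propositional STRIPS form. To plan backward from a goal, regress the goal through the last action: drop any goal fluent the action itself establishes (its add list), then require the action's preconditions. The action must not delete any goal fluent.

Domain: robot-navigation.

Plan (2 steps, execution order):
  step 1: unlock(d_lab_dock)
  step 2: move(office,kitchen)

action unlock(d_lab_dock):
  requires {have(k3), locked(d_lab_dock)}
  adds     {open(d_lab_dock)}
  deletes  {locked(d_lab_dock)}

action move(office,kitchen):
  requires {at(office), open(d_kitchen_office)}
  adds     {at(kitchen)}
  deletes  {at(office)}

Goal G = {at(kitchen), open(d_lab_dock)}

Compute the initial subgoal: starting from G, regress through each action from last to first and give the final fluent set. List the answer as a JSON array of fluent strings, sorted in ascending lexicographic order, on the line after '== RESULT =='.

Work backward from the goal:
  through step 2 (move(office,kitchen)): drop {at(kitchen)}, keep {open(d_lab_dock)}, require {at(office), open(d_kitchen_office)}
    → {at(office), open(d_kitchen_office), open(d_lab_dock)}
  through step 1 (unlock(d_lab_dock)): drop {open(d_lab_dock)}, keep {at(office), open(d_kitchen_office)}, require {have(k3), locked(d_lab_dock)}
    → {at(office), have(k3), locked(d_lab_dock), open(d_kitchen_office)}

== RESULT ==
["at(office)", "have(k3)", "locked(d_lab_dock)", "open(d_kitchen_office)"]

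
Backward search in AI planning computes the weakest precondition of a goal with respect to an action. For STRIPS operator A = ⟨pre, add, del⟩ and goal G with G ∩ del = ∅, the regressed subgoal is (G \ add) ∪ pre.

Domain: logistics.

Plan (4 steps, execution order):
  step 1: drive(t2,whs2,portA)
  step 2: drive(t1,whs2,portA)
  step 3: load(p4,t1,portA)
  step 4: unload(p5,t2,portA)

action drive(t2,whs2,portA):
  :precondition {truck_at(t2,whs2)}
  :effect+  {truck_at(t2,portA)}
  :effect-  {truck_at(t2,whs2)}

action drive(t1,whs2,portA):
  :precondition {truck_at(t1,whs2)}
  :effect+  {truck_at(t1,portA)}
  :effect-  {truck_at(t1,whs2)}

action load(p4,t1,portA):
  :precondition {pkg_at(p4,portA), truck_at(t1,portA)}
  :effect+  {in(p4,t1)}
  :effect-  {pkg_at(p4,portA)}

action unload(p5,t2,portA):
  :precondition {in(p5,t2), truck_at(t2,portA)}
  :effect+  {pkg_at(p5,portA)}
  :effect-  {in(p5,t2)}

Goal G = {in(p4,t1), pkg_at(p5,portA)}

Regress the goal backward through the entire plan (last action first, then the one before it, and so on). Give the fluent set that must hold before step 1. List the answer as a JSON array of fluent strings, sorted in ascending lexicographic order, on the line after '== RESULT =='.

Regress step by step:
  through step 4 (unload(p5,t2,portA)): drop {pkg_at(p5,portA)}, keep {in(p4,t1)}, require {in(p5,t2), truck_at(t2,portA)}
    → {in(p4,t1), in(p5,t2), truck_at(t2,portA)}
  through step 3 (load(p4,t1,portA)): drop {in(p4,t1)}, keep {in(p5,t2), truck_at(t2,portA)}, require {pkg_at(p4,portA), truck_at(t1,portA)}
    → {in(p5,t2), pkg_at(p4,portA), truck_at(t1,portA), truck_at(t2,portA)}
  through step 2 (drive(t1,whs2,portA)): drop {truck_at(t1,portA)}, keep {in(p5,t2), pkg_at(p4,portA), truck_at(t2,portA)}, require {truck_at(t1,whs2)}
    → {in(p5,t2), pkg_at(p4,portA), truck_at(t1,whs2), truck_at(t2,portA)}
  through step 1 (drive(t2,whs2,portA)): drop {truck_at(t2,portA)}, keep {in(p5,t2), pkg_at(p4,portA), truck_at(t1,whs2)}, require {truck_at(t2,whs2)}
    → {in(p5,t2), pkg_at(p4,portA), truck_at(t1,whs2), truck_at(t2,whs2)}

== RESULT ==
["in(p5,t2)", "pkg_at(p4,portA)", "truck_at(t1,whs2)", "truck_at(t2,whs2)"]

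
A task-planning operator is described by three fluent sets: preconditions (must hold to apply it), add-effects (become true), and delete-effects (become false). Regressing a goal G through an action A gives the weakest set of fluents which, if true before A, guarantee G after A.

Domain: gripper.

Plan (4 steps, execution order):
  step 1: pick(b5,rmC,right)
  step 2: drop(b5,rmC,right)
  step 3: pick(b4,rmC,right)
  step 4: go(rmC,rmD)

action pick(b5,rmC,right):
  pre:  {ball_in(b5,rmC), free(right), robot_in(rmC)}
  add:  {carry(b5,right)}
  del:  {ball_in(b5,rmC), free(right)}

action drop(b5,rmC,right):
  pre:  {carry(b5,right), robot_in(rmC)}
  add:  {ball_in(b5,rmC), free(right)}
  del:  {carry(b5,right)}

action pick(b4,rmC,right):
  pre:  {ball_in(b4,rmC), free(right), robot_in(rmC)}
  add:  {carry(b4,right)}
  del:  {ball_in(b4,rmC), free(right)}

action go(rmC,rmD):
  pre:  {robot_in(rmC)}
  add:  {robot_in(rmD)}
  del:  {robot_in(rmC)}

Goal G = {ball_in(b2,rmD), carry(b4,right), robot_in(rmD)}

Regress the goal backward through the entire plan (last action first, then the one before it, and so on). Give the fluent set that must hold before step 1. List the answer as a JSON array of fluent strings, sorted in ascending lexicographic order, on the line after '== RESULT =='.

Regress step by step:
  through step 4 (go(rmC,rmD)): drop {robot_in(rmD)}, keep {ball_in(b2,rmD), carry(b4,right)}, require {robot_in(rmC)}
    → {ball_in(b2,rmD), carry(b4,right), robot_in(rmC)}
  through step 3 (pick(b4,rmC,right)): drop {carry(b4,right)}, keep {ball_in(b2,rmD), robot_in(rmC)}, require {ball_in(b4,rmC), free(right), robot_in(rmC)}
    → {ball_in(b2,rmD), ball_in(b4,rmC), free(right), robot_in(rmC)}
  through step 2 (drop(b5,rmC,right)): drop {free(right)}, keep {ball_in(b2,rmD), ball_in(b4,rmC), robot_in(rmC)}, require {carry(b5,right), robot_in(rmC)}
    → {ball_in(b2,rmD), ball_in(b4,rmC), carry(b5,right), robot_in(rmC)}
  through step 1 (pick(b5,rmC,right)): drop {carry(b5,right)}, keep {ball_in(b2,rmD), ball_in(b4,rmC), robot_in(rmC)}, require {ball_in(b5,rmC), free(right), robot_in(rmC)}
    → {ball_in(b2,rmD), ball_in(b4,rmC), ball_in(b5,rmC), free(right), robot_in(rmC)}

== RESULT ==
["ball_in(b2,rmD)", "ball_in(b4,rmC)", "ball_in(b5,rmC)", "free(right)", "robot_in(rmC)"]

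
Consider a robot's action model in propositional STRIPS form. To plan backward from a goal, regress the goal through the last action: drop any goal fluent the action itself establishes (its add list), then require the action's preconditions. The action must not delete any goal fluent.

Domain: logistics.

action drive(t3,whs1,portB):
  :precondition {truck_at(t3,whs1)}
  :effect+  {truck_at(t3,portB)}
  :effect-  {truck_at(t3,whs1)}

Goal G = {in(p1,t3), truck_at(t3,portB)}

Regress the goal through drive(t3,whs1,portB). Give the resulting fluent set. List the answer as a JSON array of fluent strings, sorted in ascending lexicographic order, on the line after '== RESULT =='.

Regress:
  G ∩ del = {}  (empty — regression defined)
  G \ add = {in(p1,t3), truck_at(t3,portB)} \ {truck_at(t3,portB)} = {in(p1,t3)}
  ∪ pre   = {in(p1,t3)} ∪ {truck_at(t3,whs1)}
          = {in(p1,t3), truck_at(t3,whs1)}

== RESULT ==
["in(p1,t3)", "truck_at(t3,whs1)"]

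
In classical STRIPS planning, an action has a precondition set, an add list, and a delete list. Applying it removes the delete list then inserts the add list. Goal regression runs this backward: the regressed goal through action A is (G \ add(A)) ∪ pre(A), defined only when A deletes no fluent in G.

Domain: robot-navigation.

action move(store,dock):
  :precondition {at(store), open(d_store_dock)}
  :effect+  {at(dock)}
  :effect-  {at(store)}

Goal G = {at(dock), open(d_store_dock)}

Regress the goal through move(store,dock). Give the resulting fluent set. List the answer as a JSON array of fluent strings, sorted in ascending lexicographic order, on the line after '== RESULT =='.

Regress:
  G ∩ del = {}  (empty — regression defined)
  G \ add = {at(dock), open(d_store_dock)} \ {at(dock)} = {open(d_store_dock)}
  ∪ pre   = {open(d_store_dock)} ∪ {at(store), open(d_store_dock)}
          = {at(store), open(d_store_dock)}

== RESULT ==
["at(store)", "open(d_store_dock)"]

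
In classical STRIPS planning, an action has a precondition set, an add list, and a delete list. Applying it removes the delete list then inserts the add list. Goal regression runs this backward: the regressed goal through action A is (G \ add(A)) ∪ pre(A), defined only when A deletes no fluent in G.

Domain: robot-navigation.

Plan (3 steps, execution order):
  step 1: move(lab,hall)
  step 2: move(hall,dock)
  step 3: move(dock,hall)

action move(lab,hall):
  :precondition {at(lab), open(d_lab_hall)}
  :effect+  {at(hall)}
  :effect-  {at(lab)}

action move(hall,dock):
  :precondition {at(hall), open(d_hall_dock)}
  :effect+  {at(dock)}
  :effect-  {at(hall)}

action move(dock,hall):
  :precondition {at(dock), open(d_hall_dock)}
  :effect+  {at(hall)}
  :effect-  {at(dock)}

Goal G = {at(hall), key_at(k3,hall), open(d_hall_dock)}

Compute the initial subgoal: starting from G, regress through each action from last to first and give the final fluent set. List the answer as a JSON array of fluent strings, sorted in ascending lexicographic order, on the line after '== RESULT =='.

Regress step by step:
  through step 3 (move(dock,hall)): drop {at(hall)}, keep {key_at(k3,hall), open(d_hall_dock)}, require {at(dock), open(d_hall_dock)}
    → {at(dock), key_at(k3,hall), open(d_hall_dock)}
  through step 2 (move(hall,dock)): drop {at(dock)}, keep {key_at(k3,hall), open(d_hall_dock)}, require {at(hall), open(d_hall_dock)}
    → {at(hall), key_at(k3,hall), open(d_hall_dock)}
  through step 1 (move(lab,hall)): drop {at(hall)}, keep {key_at(k3,hall), open(d_hall_dock)}, require {at(lab), open(d_lab_hall)}
    → {at(lab), key_at(k3,hall), open(d_hall_dock), open(d_lab_hall)}

== RESULT ==
["at(lab)", "key_at(k3,hall)", "open(d_hall_dock)", "open(d_lab_hall)"]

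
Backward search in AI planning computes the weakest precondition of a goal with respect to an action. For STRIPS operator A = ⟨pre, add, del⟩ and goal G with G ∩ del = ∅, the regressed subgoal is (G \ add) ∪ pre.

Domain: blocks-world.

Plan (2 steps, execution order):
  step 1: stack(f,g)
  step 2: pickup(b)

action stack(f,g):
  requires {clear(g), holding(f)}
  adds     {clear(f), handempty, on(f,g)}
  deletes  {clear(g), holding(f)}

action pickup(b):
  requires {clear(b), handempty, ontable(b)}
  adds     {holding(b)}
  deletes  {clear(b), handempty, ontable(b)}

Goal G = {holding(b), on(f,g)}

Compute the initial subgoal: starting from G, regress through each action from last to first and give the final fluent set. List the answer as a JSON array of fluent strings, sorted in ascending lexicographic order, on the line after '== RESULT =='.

Work backward from the goal:
  through step 2 (pickup(b)): drop {holding(b)}, keep {on(f,g)}, require {clear(b), handempty, ontable(b)}
    → {clear(b), handempty, on(f,g), ontable(b)}
  through step 1 (stack(f,g)): drop {handempty, on(f,g)}, keep {clear(b), ontable(b)}, require {clear(g), holding(f)}
    → {clear(b), clear(g), holding(f), ontable(b)}

== RESULT ==
["clear(b)", "clear(g)", "holding(f)", "ontable(b)"]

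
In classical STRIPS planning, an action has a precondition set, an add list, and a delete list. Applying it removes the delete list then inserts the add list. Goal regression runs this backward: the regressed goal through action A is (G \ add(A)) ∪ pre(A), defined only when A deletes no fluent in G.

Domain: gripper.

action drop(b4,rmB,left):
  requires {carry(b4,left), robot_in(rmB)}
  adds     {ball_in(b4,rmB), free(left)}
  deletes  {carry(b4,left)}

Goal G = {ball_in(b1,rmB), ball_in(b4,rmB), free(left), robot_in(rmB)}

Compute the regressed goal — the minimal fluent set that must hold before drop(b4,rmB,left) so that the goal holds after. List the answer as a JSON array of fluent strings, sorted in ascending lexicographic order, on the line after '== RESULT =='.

Regress:
  G ∩ del = {}  (empty — regression defined)
  G \ add = {ball_in(b1,rmB), ball_in(b4,rmB), free(left), robot_in(rmB)} \ {ball_in(b4,rmB), free(left)} = {ball_in(b1,rmB), robot_in(rmB)}
  ∪ pre   = {ball_in(b1,rmB), robot_in(rmB)} ∪ {carry(b4,left), robot_in(rmB)}
          = {ball_in(b1,rmB), carry(b4,left), robot_in(rmB)}

== RESULT ==
["ball_in(b1,rmB)", "carry(b4,left)", "robot_in(rmB)"]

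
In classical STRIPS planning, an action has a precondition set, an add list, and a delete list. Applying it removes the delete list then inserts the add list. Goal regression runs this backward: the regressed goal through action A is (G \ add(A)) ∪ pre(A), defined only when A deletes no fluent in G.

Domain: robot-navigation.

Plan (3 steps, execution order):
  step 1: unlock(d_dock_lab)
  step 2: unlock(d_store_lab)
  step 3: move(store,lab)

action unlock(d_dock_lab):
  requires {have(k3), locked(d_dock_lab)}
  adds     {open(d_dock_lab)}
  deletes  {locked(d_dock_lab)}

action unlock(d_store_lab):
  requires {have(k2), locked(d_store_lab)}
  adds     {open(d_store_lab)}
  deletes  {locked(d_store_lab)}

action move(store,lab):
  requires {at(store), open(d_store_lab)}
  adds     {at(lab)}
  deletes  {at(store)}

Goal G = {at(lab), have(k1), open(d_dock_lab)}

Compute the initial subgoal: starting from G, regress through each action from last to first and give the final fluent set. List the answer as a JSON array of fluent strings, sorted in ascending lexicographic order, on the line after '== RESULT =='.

Regress step by step:
  through step 3 (move(store,lab)): drop {at(lab)}, keep {have(k1), open(d_dock_lab)}, require {at(store), open(d_store_lab)}
    → {at(store), have(k1), open(d_dock_lab), open(d_store_lab)}
  through step 2 (unlock(d_store_lab)): drop {open(d_store_lab)}, keep {at(store), have(k1), open(d_dock_lab)}, require {have(k2), locked(d_store_lab)}
    → {at(store), have(k1), have(k2), locked(d_store_lab), open(d_dock_lab)}
  through step 1 (unlock(d_dock_lab)): drop {open(d_dock_lab)}, keep {at(store), have(k1), have(k2), locked(d_store_lab)}, require {have(k3), locked(d_dock_lab)}
    → {at(store), have(k1), have(k2), have(k3), locked(d_dock_lab), locked(d_store_lab)}

== RESULT ==
["at(store)", "have(k1)", "have(k2)", "have(k3)", "locked(d_dock_lab)", "locked(d_store_lab)"]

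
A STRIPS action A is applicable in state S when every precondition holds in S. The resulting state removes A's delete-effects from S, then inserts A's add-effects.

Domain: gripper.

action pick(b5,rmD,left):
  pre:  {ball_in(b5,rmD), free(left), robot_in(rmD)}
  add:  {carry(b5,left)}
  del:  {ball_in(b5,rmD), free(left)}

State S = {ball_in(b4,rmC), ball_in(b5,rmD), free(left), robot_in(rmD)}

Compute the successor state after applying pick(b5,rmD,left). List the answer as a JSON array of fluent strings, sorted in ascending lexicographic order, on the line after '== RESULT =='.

Progress:
  pre ⊆ S: {ball_in(b5,rmD), free(left), robot_in(rmD)} ⊆ S  — applicable
  S \ del = {ball_in(b4,rmC), robot_in(rmD)}
  ∪ add   = {ball_in(b4,rmC), carry(b5,left), robot_in(rmD)}

== RESULT ==
["ball_in(b4,rmC)", "carry(b5,left)", "robot_in(rmD)"]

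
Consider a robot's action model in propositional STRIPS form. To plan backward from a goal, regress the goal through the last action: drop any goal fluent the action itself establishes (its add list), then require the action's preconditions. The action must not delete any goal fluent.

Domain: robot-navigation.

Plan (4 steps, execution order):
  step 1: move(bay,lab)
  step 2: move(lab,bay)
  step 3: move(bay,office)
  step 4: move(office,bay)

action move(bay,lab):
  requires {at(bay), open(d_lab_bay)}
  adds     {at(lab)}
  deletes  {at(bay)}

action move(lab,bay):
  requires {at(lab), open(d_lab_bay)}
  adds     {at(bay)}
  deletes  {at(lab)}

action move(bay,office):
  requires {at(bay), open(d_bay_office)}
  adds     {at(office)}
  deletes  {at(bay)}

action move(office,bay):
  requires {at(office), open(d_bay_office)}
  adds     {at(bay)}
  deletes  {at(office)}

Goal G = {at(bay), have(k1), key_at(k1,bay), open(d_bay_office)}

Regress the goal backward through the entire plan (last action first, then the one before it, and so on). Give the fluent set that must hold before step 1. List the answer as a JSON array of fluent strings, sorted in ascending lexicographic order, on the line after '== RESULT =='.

Regress step by step:
  through step 4 (move(office,bay)): drop {at(bay)}, keep {have(k1), key_at(k1,bay), open(d_bay_office)}, require {at(office), open(d_bay_office)}
    → {at(office), have(k1), key_at(k1,bay), open(d_bay_office)}
  through step 3 (move(bay,office)): drop {at(office)}, keep {have(k1), key_at(k1,bay), open(d_bay_office)}, require {at(bay), open(d_bay_office)}
    → {at(bay), have(k1), key_at(k1,bay), open(d_bay_office)}
  through step 2 (move(lab,bay)): drop {at(bay)}, keep {have(k1), key_at(k1,bay), open(d_bay_office)}, require {at(lab), open(d_lab_bay)}
    → {at(lab), have(k1), key_at(k1,bay), open(d_bay_office), open(d_lab_bay)}
  through step 1 (move(bay,lab)): drop {at(lab)}, keep {have(k1), key_at(k1,bay), open(d_bay_office), open(d_lab_bay)}, require {at(bay), open(d_lab_bay)}
    → {at(bay), have(k1), key_at(k1,bay), open(d_bay_office), open(d_lab_bay)}

== RESULT ==
["at(bay)", "have(k1)", "key_at(k1,bay)", "open(d_bay_office)", "open(d_lab_bay)"]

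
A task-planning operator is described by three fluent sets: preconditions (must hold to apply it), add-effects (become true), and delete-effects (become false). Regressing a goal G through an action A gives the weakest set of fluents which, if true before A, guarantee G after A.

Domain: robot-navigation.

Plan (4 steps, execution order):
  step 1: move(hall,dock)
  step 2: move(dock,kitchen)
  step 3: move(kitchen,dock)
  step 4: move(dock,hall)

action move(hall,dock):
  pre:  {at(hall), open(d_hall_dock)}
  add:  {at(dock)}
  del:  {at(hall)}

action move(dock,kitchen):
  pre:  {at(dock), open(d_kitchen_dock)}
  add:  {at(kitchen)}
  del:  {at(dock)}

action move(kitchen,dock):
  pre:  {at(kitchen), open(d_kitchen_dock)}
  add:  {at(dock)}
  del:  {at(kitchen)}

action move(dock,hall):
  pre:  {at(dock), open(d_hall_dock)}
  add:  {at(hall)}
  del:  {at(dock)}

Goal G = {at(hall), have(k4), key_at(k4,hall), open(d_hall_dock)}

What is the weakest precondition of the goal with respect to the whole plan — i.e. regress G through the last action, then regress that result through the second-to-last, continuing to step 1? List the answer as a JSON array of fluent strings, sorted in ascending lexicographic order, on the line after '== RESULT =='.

Work backward from the goal:
  through step 4 (move(dock,hall)): drop {at(hall)}, keep {have(k4), key_at(k4,hall), open(d_hall_dock)}, require {at(dock), open(d_hall_dock)}
    → {at(dock), have(k4), key_at(k4,hall), open(d_hall_dock)}
  through step 3 (move(kitchen,dock)): drop {at(dock)}, keep {have(k4), key_at(k4,hall), open(d_hall_dock)}, require {at(kitchen), open(d_kitchen_dock)}
    → {at(kitchen), have(k4), key_at(k4,hall), open(d_hall_dock), open(d_kitchen_dock)}
  through step 2 (move(dock,kitchen)): drop {at(kitchen)}, keep {have(k4), key_at(k4,hall), open(d_hall_dock), open(d_kitchen_dock)}, require {at(dock), open(d_kitchen_dock)}
    → {at(dock), have(k4), key_at(k4,hall), open(d_hall_dock), open(d_kitchen_dock)}
  through step 1 (move(hall,dock)): drop {at(dock)}, keep {have(k4), key_at(k4,hall), open(d_hall_dock), open(d_kitchen_dock)}, require {at(hall), open(d_hall_dock)}
    → {at(hall), have(k4), key_at(k4,hall), open(d_hall_dock), open(d_kitchen_dock)}

== RESULT ==
["at(hall)", "have(k4)", "key_at(k4,hall)", "open(d_hall_dock)", "open(d_kitchen_dock)"]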